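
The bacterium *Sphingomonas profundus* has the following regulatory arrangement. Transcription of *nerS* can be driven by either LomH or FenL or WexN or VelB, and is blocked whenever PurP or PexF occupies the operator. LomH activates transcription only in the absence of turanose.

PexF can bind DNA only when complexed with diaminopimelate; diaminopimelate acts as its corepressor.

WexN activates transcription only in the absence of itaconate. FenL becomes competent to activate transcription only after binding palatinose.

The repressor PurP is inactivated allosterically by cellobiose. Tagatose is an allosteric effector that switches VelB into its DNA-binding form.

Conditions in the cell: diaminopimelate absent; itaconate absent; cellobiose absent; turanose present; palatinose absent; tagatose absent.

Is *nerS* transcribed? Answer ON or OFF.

OFF

Turanose is present, so LomH is inactive.
Palatinose is absent, so FenL is inactive.
Cellobiose is absent, so PurP is active.
Itaconate is absent, so WexN is active.
Diaminopimelate is absent, so PexF is inactive.
Tagatose is absent, so VelB is inactive.
With repressor PurP bound, *nerS* is not transcribed.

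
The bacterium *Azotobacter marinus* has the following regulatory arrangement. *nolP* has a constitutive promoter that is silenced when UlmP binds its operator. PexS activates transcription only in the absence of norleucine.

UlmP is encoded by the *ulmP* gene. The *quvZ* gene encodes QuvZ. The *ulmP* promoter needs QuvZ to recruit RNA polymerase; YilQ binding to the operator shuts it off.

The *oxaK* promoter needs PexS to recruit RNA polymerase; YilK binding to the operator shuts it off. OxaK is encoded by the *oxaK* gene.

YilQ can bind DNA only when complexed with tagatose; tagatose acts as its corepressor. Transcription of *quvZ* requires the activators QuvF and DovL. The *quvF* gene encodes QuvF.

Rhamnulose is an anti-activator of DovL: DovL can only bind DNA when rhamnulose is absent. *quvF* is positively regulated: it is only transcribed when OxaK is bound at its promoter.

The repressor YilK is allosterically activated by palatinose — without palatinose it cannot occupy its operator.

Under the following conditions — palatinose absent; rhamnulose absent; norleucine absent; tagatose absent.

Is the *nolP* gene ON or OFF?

Norleucine is absent, so PexS is active.
Palatinose is absent, so YilK is inactive.
No repressor is bound and PexS is active, so *oxaK* is transcribed.
So OxaK is produced and active.
No repressor is bound and OxaK is active, so *quvF* is transcribed.
So QuvF is produced and active.
Rhamnulose is absent, so DovL is active.
No repressor is bound and QuvF and DovL are active, so *quvZ* is transcribed.
So QuvZ is produced and active.
Tagatose is absent, so YilQ is inactive.
No repressor is bound and QuvZ is active, so *ulmP* is transcribed.
So UlmP is produced and active.
With repressor UlmP bound, *nolP* is not transcribed.

OFF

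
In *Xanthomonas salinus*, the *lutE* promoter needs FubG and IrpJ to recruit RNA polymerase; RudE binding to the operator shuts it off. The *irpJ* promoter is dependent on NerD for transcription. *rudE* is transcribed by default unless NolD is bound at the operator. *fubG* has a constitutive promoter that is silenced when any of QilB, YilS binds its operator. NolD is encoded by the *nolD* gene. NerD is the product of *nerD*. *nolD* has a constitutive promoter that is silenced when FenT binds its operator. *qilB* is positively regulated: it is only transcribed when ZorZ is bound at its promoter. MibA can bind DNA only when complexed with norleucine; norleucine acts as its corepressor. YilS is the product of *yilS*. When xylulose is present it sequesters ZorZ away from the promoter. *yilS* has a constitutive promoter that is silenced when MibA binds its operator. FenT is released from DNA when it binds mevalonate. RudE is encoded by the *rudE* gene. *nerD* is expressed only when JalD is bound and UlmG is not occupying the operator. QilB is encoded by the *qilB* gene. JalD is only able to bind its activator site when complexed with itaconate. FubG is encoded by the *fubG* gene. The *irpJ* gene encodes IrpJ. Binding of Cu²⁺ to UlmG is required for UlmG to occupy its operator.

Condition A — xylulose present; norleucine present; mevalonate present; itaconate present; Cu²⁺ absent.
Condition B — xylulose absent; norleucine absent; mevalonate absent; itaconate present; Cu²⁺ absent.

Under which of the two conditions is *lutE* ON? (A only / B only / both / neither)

Condition A:
Xylulose is present, so ZorZ is inactive.
Required activator ZorZ is absent, so *qilB* is not transcribed.
So QilB is not produced.
Norleucine is present, so MibA is active.
With repressor MibA bound, *yilS* is not transcribed.
So YilS is not produced.
With no repressor bound, *fubG* is transcribed.
So FubG is produced and active.
Mevalonate is present, so FenT is inactive.
With no repressor bound, *nolD* is transcribed.
So NolD is produced and active.
With repressor NolD bound, *rudE* is not transcribed.
So RudE is not produced.
Itaconate is present, so JalD is active.
Cu²⁺ is absent, so UlmG is inactive.
No repressor is bound and JalD is active, so *nerD* is transcribed.
So NerD is produced and active.
No repressor is bound and NerD is active, so *irpJ* is transcribed.
So IrpJ is produced and active.
No repressor is bound and FubG and IrpJ are active, so *lutE* is transcribed.
→ *lutE* is ON in A.
Condition B:
Xylulose is absent, so ZorZ is active.
No repressor is bound and ZorZ is active, so *qilB* is transcribed.
So QilB is produced and active.
Norleucine is absent, so MibA is inactive.
With no repressor bound, *yilS* is transcribed.
So YilS is produced and active.
With repressor QilB bound, *fubG* is not transcribed.
So FubG is not produced.
Mevalonate is absent, so FenT is active.
With repressor FenT bound, *nolD* is not transcribed.
So NolD is not produced.
With no repressor bound, *rudE* is transcribed.
So RudE is produced and active.
Itaconate is present, so JalD is active.
Cu²⁺ is absent, so UlmG is inactive.
No repressor is bound and JalD is active, so *nerD* is transcribed.
So NerD is produced and active.
No repressor is bound and NerD is active, so *irpJ* is transcribed.
So IrpJ is produced and active.
With repressor RudE bound, *lutE* is not transcribed.
→ *lutE* is OFF in B.

A only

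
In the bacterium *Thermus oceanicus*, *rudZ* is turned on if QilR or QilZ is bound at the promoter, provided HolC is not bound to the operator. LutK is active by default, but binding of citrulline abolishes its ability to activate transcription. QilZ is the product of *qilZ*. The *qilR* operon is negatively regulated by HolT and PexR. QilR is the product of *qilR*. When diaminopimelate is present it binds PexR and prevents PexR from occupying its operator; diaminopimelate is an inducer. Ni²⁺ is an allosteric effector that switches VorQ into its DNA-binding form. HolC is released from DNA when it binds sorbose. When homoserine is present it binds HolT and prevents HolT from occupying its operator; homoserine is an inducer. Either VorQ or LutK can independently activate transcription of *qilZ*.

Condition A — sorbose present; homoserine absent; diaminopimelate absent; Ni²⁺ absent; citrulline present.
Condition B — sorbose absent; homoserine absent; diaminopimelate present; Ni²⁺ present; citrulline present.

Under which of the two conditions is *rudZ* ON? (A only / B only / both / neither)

neither

Condition A:
Sorbose is present, so HolC is inactive.
Homoserine is absent, so HolT is active.
Diaminopimelate is absent, so PexR is active.
With repressor HolT bound, *qilR* is not transcribed.
So QilR is not produced.
Ni²⁺ is absent, so VorQ is inactive.
Citrulline is present, so LutK is inactive.
No activator is available at the *qilZ* promoter, so *qilZ* is not transcribed.
So QilZ is not produced.
No activator is available at the *rudZ* promoter, so *rudZ* is not transcribed.
→ *rudZ* is OFF in A.
Condition B:
Sorbose is absent, so HolC is active.
Homoserine is absent, so HolT is active.
Diaminopimelate is present, so PexR is inactive.
With repressor HolT bound, *qilR* is not transcribed.
So QilR is not produced.
Ni²⁺ is present, so VorQ is active.
Citrulline is present, so LutK is inactive.
Activator VorQ is present, so *qilZ* is transcribed.
So QilZ is produced and active.
With repressor HolC bound, *rudZ* is not transcribed.
→ *rudZ* is OFF in B.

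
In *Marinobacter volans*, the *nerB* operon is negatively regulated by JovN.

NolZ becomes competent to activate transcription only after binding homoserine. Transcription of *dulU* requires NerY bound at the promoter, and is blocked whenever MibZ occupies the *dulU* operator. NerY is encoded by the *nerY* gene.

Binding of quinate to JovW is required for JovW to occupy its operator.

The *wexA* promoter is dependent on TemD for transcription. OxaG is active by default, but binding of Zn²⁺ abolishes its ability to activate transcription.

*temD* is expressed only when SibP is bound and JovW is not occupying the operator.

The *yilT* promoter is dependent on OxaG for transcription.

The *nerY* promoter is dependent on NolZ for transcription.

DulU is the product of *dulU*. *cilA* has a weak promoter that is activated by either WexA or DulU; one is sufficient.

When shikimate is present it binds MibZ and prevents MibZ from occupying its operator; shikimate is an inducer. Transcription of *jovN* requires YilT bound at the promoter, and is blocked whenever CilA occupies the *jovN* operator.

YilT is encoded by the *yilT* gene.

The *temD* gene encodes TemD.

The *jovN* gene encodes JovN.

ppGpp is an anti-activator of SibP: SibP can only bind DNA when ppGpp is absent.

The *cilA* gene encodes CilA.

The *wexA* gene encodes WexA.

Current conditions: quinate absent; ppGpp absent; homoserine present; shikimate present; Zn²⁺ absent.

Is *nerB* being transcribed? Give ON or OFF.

ON

Quinate is absent, so JovW is inactive.
ppGpp is absent, so SibP is active.
No repressor is bound and SibP is active, so *temD* is transcribed.
So TemD is produced and active.
No repressor is bound and TemD is active, so *wexA* is transcribed.
So WexA is produced and active.
Homoserine is present, so NolZ is active.
No repressor is bound and NolZ is active, so *nerY* is transcribed.
So NerY is produced and active.
Shikimate is present, so MibZ is inactive.
No repressor is bound and NerY is active, so *dulU* is transcribed.
So DulU is produced and active.
Activator WexA is present, so *cilA* is transcribed.
So CilA is produced and active.
Zn²⁺ is absent, so OxaG is active.
No repressor is bound and OxaG is active, so *yilT* is transcribed.
So YilT is produced and active.
With repressor CilA bound, *jovN* is not transcribed.
So JovN is not produced.
With no repressor bound, *nerB* is transcribed.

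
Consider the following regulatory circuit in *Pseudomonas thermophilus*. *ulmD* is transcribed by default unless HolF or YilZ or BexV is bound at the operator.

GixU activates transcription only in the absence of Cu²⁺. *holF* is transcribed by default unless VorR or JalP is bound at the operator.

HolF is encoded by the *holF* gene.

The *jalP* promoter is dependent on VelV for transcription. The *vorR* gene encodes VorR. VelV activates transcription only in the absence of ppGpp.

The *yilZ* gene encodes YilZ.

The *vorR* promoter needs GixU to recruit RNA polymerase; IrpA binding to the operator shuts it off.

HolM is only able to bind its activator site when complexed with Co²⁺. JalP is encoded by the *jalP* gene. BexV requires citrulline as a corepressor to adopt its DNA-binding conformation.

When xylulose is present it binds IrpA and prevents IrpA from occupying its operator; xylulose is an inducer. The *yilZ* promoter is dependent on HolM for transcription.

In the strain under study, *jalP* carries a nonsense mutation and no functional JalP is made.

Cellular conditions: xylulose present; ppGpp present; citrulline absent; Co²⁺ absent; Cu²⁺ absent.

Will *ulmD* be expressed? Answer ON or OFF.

ON

Xylulose is present, so IrpA is inactive.
Cu²⁺ is absent, so GixU is active.
No repressor is bound and GixU is active, so *vorR* is transcribed.
So VorR is produced and active.
JalP is non-functional in this strain, so it has no effect.
With repressor VorR bound, *holF* is not transcribed.
So HolF is not produced.
Co²⁺ is absent, so HolM is inactive.
Required activator HolM is absent, so *yilZ* is not transcribed.
So YilZ is not produced.
Citrulline is absent, so BexV is inactive.
With no repressor bound, *ulmD* is transcribed.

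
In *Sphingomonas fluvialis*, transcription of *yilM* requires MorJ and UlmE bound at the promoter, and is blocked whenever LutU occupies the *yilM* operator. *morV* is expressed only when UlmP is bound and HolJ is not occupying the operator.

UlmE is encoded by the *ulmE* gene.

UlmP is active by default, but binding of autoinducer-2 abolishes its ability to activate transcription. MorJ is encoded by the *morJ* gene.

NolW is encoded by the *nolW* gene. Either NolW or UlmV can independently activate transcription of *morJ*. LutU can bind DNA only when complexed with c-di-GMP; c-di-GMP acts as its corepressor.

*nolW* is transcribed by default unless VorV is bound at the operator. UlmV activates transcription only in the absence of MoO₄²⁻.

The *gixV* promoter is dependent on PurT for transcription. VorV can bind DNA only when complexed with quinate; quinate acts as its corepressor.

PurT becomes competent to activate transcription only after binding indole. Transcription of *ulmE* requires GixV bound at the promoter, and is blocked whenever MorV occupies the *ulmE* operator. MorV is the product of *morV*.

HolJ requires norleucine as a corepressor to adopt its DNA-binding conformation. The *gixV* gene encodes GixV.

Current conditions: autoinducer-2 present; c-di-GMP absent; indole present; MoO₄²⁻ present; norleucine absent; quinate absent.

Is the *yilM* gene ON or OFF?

Quinate is absent, so VorV is inactive.
With no repressor bound, *nolW* is transcribed.
So NolW is produced and active.
MoO₄²⁻ is present, so UlmV is inactive.
Activator NolW is present, so *morJ* is transcribed.
So MorJ is produced and active.
Indole is present, so PurT is active.
No repressor is bound and PurT is active, so *gixV* is transcribed.
So GixV is produced and active.
Autoinducer-2 is present, so UlmP is inactive.
Norleucine is absent, so HolJ is inactive.
Required activator UlmP is absent, so *morV* is not transcribed.
So MorV is not produced.
No repressor is bound and GixV is active, so *ulmE* is transcribed.
So UlmE is produced and active.
c-di-GMP is absent, so LutU is inactive.
No repressor is bound and MorJ and UlmE are active, so *yilM* is transcribed.

ON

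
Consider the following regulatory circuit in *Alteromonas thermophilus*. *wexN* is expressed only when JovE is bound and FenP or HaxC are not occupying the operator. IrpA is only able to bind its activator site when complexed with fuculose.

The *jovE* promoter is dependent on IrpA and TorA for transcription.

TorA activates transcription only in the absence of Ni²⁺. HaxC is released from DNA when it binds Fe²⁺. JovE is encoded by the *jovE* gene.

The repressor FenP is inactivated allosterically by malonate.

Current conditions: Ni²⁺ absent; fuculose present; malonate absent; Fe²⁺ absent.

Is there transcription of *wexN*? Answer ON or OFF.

OFF

Fuculose is present, so IrpA is active.
Ni²⁺ is absent, so TorA is active.
No repressor is bound and IrpA and TorA are active, so *jovE* is transcribed.
So JovE is produced and active.
Malonate is absent, so FenP is active.
Fe²⁺ is absent, so HaxC is active.
With repressor FenP bound, *wexN* is not transcribed.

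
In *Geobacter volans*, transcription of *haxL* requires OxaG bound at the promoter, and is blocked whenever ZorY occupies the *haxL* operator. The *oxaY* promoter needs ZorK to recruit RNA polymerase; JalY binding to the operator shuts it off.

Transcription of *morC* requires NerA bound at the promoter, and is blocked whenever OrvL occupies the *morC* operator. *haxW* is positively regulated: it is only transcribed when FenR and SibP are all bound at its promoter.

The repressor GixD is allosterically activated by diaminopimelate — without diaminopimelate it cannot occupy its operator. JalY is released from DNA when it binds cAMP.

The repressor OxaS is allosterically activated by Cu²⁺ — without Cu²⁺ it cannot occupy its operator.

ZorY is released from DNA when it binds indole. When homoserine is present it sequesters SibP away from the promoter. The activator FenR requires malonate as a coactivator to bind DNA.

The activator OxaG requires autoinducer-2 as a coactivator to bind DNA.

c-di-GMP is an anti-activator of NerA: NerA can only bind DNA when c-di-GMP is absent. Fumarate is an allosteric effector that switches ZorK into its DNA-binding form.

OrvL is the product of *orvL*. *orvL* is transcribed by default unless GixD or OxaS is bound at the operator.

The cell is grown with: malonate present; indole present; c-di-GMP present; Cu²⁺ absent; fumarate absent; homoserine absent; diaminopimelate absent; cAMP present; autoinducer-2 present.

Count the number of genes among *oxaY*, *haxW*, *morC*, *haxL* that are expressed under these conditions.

2

cAMP is present, so JalY is inactive.
Fumarate is absent, so ZorK is inactive.
Required activator ZorK is absent, so *oxaY* is not transcribed.
→ *oxaY* is OFF.
Malonate is present, so FenR is active.
Homoserine is absent, so SibP is active.
No repressor is bound and FenR and SibP are active, so *haxW* is transcribed.
→ *haxW* is ON.
c-di-GMP is present, so NerA is inactive.
Diaminopimelate is absent, so GixD is inactive.
Cu²⁺ is absent, so OxaS is inactive.
With no repressor bound, *orvL* is transcribed.
So OrvL is produced and active.
With repressor OrvL bound, *morC* is not transcribed.
→ *morC* is OFF.
Indole is present, so ZorY is inactive.
Autoinducer-2 is present, so OxaG is active.
No repressor is bound and OxaG is active, so *haxL* is transcribed.
→ *haxL* is ON.
2 of the 4 genes are transcribed.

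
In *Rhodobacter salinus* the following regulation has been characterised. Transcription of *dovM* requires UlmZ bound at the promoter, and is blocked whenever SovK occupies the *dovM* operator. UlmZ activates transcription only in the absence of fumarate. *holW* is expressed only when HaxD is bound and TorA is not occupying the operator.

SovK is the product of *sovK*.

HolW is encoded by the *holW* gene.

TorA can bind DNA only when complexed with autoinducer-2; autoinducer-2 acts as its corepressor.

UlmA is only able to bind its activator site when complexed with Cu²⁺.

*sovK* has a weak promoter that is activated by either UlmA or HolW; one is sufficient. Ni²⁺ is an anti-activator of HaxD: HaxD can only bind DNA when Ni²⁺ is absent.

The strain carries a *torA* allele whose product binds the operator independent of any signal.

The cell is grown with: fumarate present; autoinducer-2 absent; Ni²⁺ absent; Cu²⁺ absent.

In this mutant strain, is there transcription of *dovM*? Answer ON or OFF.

Cu²⁺ is absent, so UlmA is inactive.
Ni²⁺ is absent, so HaxD is active.
TorA is constitutively active in this strain.
With repressor TorA bound, *holW* is not transcribed.
So HolW is not produced.
No activator is available at the *sovK* promoter, so *sovK* is not transcribed.
So SovK is not produced.
Fumarate is present, so UlmZ is inactive.
Required activator UlmZ is absent, so *dovM* is not transcribed.

OFF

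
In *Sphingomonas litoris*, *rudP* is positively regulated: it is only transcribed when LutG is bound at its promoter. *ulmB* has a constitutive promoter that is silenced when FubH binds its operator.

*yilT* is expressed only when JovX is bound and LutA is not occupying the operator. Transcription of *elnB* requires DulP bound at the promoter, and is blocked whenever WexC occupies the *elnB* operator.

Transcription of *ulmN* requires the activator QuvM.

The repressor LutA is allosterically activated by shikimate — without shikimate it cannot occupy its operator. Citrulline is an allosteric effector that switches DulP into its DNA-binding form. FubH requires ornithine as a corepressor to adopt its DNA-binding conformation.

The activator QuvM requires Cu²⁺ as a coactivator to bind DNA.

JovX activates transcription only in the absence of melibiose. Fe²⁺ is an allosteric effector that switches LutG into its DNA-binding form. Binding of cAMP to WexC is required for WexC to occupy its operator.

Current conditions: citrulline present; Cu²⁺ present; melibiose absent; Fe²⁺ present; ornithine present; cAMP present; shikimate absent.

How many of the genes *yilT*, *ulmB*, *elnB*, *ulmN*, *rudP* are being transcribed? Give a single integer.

3

Melibiose is absent, so JovX is active.
Shikimate is absent, so LutA is inactive.
No repressor is bound and JovX is active, so *yilT* is transcribed.
→ *yilT* is ON.
Ornithine is present, so FubH is active.
With repressor FubH bound, *ulmB* is not transcribed.
→ *ulmB* is OFF.
Citrulline is present, so DulP is active.
cAMP is present, so WexC is active.
With repressor WexC bound, *elnB* is not transcribed.
→ *elnB* is OFF.
Cu²⁺ is present, so QuvM is active.
No repressor is bound and QuvM is active, so *ulmN* is transcribed.
→ *ulmN* is ON.
Fe²⁺ is present, so LutG is active.
No repressor is bound and LutG is active, so *rudP* is transcribed.
→ *rudP* is ON.
3 of the 5 genes are transcribed.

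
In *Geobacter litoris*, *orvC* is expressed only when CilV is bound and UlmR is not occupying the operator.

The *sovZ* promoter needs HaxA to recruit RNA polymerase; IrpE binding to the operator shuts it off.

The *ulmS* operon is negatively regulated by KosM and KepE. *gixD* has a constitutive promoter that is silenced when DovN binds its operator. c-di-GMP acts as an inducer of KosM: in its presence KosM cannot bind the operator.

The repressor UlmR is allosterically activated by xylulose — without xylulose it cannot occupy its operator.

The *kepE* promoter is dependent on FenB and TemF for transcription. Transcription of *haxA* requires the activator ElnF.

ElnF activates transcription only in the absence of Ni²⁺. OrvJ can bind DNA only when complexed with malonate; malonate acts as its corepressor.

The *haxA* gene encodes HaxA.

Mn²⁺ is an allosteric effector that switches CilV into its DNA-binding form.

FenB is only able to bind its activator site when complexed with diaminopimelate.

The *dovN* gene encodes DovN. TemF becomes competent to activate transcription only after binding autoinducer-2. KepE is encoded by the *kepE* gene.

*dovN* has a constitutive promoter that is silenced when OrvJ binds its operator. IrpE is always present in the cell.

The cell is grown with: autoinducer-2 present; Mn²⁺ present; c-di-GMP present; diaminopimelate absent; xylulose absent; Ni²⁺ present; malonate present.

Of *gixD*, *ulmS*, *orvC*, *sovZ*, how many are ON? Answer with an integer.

3

Malonate is present, so OrvJ is active.
With repressor OrvJ bound, *dovN* is not transcribed.
So DovN is not produced.
With no repressor bound, *gixD* is transcribed.
→ *gixD* is ON.
c-di-GMP is present, so KosM is inactive.
Diaminopimelate is absent, so FenB is inactive.
Autoinducer-2 is present, so TemF is active.
Required activator FenB is absent, so *kepE* is not transcribed.
So KepE is not produced.
With no repressor bound, *ulmS* is transcribed.
→ *ulmS* is ON.
Mn²⁺ is present, so CilV is active.
Xylulose is absent, so UlmR is inactive.
No repressor is bound and CilV is active, so *orvC* is transcribed.
→ *orvC* is ON.
IrpE is produced constitutively and is active.
Ni²⁺ is present, so ElnF is inactive.
Required activator ElnF is absent, so *haxA* is not transcribed.
So HaxA is not produced.
With repressor IrpE bound, *sovZ* is not transcribed.
→ *sovZ* is OFF.
3 of the 4 genes are transcribed.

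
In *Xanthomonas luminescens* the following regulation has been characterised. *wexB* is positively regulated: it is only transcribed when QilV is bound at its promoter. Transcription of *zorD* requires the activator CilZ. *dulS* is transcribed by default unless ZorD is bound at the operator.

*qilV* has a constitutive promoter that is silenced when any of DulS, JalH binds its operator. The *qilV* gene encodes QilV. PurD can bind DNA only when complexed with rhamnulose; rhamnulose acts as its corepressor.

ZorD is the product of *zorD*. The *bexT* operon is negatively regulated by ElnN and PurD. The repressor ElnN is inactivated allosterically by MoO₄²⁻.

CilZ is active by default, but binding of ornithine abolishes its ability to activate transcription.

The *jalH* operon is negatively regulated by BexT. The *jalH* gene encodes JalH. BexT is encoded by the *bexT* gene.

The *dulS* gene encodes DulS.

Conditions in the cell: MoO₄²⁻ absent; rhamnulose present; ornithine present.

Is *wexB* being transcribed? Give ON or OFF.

Ornithine is present, so CilZ is inactive.
Required activator CilZ is absent, so *zorD* is not transcribed.
So ZorD is not produced.
With no repressor bound, *dulS* is transcribed.
So DulS is produced and active.
MoO₄²⁻ is absent, so ElnN is active.
Rhamnulose is present, so PurD is active.
With repressor ElnN bound, *bexT* is not transcribed.
So BexT is not produced.
With no repressor bound, *jalH* is transcribed.
So JalH is produced and active.
With repressor DulS bound, *qilV* is not transcribed.
So QilV is not produced.
Required activator QilV is absent, so *wexB* is not transcribed.

OFF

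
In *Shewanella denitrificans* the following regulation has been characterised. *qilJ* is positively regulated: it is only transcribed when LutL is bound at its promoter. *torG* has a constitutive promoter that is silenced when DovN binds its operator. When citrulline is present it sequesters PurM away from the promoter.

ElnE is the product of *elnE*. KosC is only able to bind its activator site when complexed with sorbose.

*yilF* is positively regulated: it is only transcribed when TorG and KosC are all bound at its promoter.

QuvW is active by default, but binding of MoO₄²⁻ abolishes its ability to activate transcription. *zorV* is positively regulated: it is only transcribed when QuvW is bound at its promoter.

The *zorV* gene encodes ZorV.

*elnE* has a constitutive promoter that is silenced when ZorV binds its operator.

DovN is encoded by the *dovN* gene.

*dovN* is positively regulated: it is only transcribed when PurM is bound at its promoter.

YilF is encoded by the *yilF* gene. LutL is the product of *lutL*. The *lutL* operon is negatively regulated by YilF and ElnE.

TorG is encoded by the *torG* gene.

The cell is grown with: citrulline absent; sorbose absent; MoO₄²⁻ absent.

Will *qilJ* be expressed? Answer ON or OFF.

Citrulline is absent, so PurM is active.
No repressor is bound and PurM is active, so *dovN* is transcribed.
So DovN is produced and active.
With repressor DovN bound, *torG* is not transcribed.
So TorG is not produced.
Sorbose is absent, so KosC is inactive.
Required activator TorG is absent, so *yilF* is not transcribed.
So YilF is not produced.
MoO₄²⁻ is absent, so QuvW is active.
No repressor is bound and QuvW is active, so *zorV* is transcribed.
So ZorV is produced and active.
With repressor ZorV bound, *elnE* is not transcribed.
So ElnE is not produced.
With no repressor bound, *lutL* is transcribed.
So LutL is produced and active.
No repressor is bound and LutL is active, so *qilJ* is transcribed.

ON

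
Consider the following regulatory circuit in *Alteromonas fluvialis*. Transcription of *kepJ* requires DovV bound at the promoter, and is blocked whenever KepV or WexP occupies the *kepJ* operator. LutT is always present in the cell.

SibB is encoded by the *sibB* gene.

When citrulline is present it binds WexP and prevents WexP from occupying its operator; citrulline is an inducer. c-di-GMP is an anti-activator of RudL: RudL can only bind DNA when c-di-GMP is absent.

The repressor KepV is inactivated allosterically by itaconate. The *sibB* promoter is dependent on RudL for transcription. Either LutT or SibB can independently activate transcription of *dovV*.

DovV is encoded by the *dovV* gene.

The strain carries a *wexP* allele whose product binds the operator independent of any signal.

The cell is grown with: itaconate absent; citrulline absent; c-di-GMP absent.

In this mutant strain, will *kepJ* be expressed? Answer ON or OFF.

OFF

Itaconate is absent, so KepV is active.
LutT is produced constitutively and is active.
c-di-GMP is absent, so RudL is active.
No repressor is bound and RudL is active, so *sibB* is transcribed.
So SibB is produced and active.
Activator LutT is present, so *dovV* is transcribed.
So DovV is produced and active.
WexP is constitutively active in this strain.
With repressor KepV bound, *kepJ* is not transcribed.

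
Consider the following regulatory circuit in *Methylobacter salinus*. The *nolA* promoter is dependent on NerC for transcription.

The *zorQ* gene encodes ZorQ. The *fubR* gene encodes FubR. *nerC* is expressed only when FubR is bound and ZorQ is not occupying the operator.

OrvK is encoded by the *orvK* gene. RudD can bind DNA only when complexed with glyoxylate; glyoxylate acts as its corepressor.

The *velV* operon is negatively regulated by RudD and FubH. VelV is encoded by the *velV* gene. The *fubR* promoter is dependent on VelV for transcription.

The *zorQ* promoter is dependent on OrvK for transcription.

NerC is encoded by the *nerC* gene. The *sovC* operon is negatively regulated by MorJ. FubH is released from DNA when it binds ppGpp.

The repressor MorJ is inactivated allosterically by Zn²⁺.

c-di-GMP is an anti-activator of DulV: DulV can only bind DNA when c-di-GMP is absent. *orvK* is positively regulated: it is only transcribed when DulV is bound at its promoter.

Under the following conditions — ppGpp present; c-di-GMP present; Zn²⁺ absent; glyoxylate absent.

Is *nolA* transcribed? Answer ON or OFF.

ON

c-di-GMP is present, so DulV is inactive.
Required activator DulV is absent, so *orvK* is not transcribed.
So OrvK is not produced.
Required activator OrvK is absent, so *zorQ* is not transcribed.
So ZorQ is not produced.
Glyoxylate is absent, so RudD is inactive.
ppGpp is present, so FubH is inactive.
With no repressor bound, *velV* is transcribed.
So VelV is produced and active.
No repressor is bound and VelV is active, so *fubR* is transcribed.
So FubR is produced and active.
No repressor is bound and FubR is active, so *nerC* is transcribed.
So NerC is produced and active.
No repressor is bound and NerC is active, so *nolA* is transcribed.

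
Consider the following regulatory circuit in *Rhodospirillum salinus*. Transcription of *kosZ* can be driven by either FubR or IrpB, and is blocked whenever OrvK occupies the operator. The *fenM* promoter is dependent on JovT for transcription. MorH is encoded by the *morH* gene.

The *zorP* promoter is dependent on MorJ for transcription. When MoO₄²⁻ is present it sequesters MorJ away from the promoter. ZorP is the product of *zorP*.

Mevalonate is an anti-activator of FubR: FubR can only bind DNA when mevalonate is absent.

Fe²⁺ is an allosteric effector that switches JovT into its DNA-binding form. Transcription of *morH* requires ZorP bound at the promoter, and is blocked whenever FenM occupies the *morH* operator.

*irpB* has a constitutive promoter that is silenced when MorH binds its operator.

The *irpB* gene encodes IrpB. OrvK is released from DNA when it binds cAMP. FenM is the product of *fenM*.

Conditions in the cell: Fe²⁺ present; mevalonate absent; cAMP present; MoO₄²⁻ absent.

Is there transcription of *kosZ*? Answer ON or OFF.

cAMP is present, so OrvK is inactive.
Mevalonate is absent, so FubR is active.
MoO₄²⁻ is absent, so MorJ is active.
No repressor is bound and MorJ is active, so *zorP* is transcribed.
So ZorP is produced and active.
Fe²⁺ is present, so JovT is active.
No repressor is bound and JovT is active, so *fenM* is transcribed.
So FenM is produced and active.
With repressor FenM bound, *morH* is not transcribed.
So MorH is not produced.
With no repressor bound, *irpB* is transcribed.
So IrpB is produced and active.
Activator FubR is present, so *kosZ* is transcribed.

ON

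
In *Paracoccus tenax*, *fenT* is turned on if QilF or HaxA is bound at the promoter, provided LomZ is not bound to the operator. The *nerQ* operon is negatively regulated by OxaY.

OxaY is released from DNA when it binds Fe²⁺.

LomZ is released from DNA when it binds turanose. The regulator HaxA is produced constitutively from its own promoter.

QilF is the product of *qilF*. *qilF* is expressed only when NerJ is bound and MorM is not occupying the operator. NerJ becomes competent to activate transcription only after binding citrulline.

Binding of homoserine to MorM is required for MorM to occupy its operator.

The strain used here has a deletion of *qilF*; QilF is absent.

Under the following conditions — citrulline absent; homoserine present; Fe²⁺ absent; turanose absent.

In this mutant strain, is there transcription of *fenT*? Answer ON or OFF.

QilF is non-functional in this strain, so it has no effect.
Turanose is absent, so LomZ is active.
HaxA is produced constitutively and is active.
With repressor LomZ bound, *fenT* is not transcribed.

OFF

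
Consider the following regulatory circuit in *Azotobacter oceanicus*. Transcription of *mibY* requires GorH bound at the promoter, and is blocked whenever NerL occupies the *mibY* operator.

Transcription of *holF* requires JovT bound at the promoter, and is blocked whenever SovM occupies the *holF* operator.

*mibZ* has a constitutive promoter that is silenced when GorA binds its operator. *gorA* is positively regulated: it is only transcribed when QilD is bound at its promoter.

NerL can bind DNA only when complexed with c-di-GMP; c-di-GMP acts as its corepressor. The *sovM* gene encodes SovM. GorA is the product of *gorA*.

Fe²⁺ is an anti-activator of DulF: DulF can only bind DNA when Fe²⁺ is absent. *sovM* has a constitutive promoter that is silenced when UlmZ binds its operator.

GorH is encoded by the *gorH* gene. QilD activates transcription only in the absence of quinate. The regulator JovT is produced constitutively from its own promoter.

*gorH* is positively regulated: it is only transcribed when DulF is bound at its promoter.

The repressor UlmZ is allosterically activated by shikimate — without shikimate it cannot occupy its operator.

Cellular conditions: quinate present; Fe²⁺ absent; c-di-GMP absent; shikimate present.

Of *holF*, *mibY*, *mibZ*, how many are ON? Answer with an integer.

Shikimate is present, so UlmZ is active.
With repressor UlmZ bound, *sovM* is not transcribed.
So SovM is not produced.
JovT is produced constitutively and is active.
No repressor is bound and JovT is active, so *holF* is transcribed.
→ *holF* is ON.
Fe²⁺ is absent, so DulF is active.
No repressor is bound and DulF is active, so *gorH* is transcribed.
So GorH is produced and active.
c-di-GMP is absent, so NerL is inactive.
No repressor is bound and GorH is active, so *mibY* is transcribed.
→ *mibY* is ON.
Quinate is present, so QilD is inactive.
Required activator QilD is absent, so *gorA* is not transcribed.
So GorA is not produced.
With no repressor bound, *mibZ* is transcribed.
→ *mibZ* is ON.
3 of the 3 genes are transcribed.

3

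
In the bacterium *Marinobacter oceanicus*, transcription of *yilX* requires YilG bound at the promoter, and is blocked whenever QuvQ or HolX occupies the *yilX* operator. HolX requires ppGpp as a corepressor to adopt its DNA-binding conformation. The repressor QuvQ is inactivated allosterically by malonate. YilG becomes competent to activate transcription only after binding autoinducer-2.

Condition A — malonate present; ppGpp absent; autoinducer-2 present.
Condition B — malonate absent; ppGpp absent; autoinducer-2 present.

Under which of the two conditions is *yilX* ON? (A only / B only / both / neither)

Condition A:
Malonate is present, so QuvQ is inactive.
ppGpp is absent, so HolX is inactive.
Autoinducer-2 is present, so YilG is active.
No repressor is bound and YilG is active, so *yilX* is transcribed.
→ *yilX* is ON in A.
Condition B:
Malonate is absent, so QuvQ is active.
ppGpp is absent, so HolX is inactive.
Autoinducer-2 is present, so YilG is active.
With repressor QuvQ bound, *yilX* is not transcribed.
→ *yilX* is OFF in B.

A only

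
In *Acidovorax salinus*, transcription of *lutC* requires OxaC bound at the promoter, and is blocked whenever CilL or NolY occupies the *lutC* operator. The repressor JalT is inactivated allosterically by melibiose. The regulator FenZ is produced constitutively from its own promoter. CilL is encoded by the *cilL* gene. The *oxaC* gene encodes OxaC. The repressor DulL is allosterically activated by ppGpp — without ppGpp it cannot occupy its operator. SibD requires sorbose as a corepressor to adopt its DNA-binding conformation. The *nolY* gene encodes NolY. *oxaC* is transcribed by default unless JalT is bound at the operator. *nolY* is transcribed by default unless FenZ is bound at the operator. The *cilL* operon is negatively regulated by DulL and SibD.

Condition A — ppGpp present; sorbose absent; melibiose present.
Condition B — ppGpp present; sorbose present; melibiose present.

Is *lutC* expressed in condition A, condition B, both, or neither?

both

Condition A:
ppGpp is present, so DulL is active.
Sorbose is absent, so SibD is inactive.
With repressor DulL bound, *cilL* is not transcribed.
So CilL is not produced.
Melibiose is present, so JalT is inactive.
With no repressor bound, *oxaC* is transcribed.
So OxaC is produced and active.
FenZ is produced constitutively and is active.
With repressor FenZ bound, *nolY* is not transcribed.
So NolY is not produced.
No repressor is bound and OxaC is active, so *lutC* is transcribed.
→ *lutC* is ON in A.
Condition B:
ppGpp is present, so DulL is active.
Sorbose is present, so SibD is active.
With repressor DulL bound, *cilL* is not transcribed.
So CilL is not produced.
Melibiose is present, so JalT is inactive.
With no repressor bound, *oxaC* is transcribed.
So OxaC is produced and active.
FenZ is produced constitutively and is active.
With repressor FenZ bound, *nolY* is not transcribed.
So NolY is not produced.
No repressor is bound and OxaC is active, so *lutC* is transcribed.
→ *lutC* is ON in B.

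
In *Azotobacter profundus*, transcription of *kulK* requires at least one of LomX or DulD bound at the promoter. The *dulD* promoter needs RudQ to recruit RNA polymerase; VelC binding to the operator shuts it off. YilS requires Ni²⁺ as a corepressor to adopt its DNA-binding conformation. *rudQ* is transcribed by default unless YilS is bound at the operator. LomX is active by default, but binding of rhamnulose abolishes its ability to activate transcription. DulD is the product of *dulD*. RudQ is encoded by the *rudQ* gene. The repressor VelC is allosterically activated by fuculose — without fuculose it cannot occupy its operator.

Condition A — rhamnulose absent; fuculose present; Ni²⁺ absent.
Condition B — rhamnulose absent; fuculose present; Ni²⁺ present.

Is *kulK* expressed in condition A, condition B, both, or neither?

Condition A:
Rhamnulose is absent, so LomX is active.
Fuculose is present, so VelC is active.
Ni²⁺ is absent, so YilS is inactive.
With no repressor bound, *rudQ* is transcribed.
So RudQ is produced and active.
With repressor VelC bound, *dulD* is not transcribed.
So DulD is not produced.
Activator LomX is present, so *kulK* is transcribed.
→ *kulK* is ON in A.
Condition B:
Rhamnulose is absent, so LomX is active.
Fuculose is present, so VelC is active.
Ni²⁺ is present, so YilS is active.
With repressor YilS bound, *rudQ* is not transcribed.
So RudQ is not produced.
With repressor VelC bound, *dulD* is not transcribed.
So DulD is not produced.
Activator LomX is present, so *kulK* is transcribed.
→ *kulK* is ON in B.

both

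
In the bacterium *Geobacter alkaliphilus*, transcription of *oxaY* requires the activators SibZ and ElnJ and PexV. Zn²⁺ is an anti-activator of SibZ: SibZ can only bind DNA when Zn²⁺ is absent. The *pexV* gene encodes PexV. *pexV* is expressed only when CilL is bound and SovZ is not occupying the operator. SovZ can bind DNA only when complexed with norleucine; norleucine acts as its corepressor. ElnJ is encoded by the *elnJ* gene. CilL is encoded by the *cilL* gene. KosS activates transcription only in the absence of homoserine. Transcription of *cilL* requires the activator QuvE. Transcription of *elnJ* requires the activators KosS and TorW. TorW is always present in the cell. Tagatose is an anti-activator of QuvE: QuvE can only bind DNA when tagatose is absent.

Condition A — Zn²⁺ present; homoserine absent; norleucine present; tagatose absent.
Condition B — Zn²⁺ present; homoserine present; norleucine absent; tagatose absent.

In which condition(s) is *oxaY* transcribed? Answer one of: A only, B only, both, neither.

Condition A:
Zn²⁺ is present, so SibZ is inactive.
Homoserine is absent, so KosS is active.
TorW is produced constitutively and is active.
No repressor is bound and KosS and TorW are active, so *elnJ* is transcribed.
So ElnJ is produced and active.
Norleucine is present, so SovZ is active.
Tagatose is absent, so QuvE is active.
No repressor is bound and QuvE is active, so *cilL* is transcribed.
So CilL is produced and active.
With repressor SovZ bound, *pexV* is not transcribed.
So PexV is not produced.
Required activator SibZ is absent, so *oxaY* is not transcribed.
→ *oxaY* is OFF in A.
Condition B:
Zn²⁺ is present, so SibZ is inactive.
Homoserine is present, so KosS is inactive.
TorW is produced constitutively and is active.
Required activator KosS is absent, so *elnJ* is not transcribed.
So ElnJ is not produced.
Norleucine is absent, so SovZ is inactive.
Tagatose is absent, so QuvE is active.
No repressor is bound and QuvE is active, so *cilL* is transcribed.
So CilL is produced and active.
No repressor is bound and CilL is active, so *pexV* is transcribed.
So PexV is produced and active.
Required activator SibZ is absent, so *oxaY* is not transcribed.
→ *oxaY* is OFF in B.

neither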